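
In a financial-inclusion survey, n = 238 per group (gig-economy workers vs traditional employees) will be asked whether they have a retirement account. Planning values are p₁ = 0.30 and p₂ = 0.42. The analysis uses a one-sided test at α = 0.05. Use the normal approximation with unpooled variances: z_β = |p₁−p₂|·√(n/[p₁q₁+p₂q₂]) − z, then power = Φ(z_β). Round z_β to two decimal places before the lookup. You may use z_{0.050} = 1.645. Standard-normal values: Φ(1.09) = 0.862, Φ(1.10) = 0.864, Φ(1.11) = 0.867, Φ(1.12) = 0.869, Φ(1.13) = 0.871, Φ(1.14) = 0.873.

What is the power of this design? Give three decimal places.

z_β = |p₁−p₂|·√(n/[p₁q₁+p₂q₂]) − z_α
    = 0.12 · √(238/0.4536) − 1.645
    = 0.12 · 22.9061 − 1.645
    = 2.7487 − 1.645 = 1.1037 → 1.10
Power = Φ(1.10) = 0.864.

Power ≈ 0.864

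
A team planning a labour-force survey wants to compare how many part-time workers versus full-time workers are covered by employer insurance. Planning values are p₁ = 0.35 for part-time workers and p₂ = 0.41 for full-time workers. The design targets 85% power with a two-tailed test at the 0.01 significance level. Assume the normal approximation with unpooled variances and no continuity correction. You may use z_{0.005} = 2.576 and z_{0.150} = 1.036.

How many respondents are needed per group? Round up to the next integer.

n = 1702 per group

n = (z_{α/2} + z_β)² · [p₁(1−p₁) + p₂(1−p₂)] / (p₁ − p₂)²
  = (2.576 + 1.036)² · (0.35·0.65 + 0.41·0.59) / (-0.06)²
  = (3.612)² · (0.2275 + 0.2419) / 0.0036
  = 13.0465 · 0.4694 / 0.0036
  = 1701.12
Round up → n = 1702 per group.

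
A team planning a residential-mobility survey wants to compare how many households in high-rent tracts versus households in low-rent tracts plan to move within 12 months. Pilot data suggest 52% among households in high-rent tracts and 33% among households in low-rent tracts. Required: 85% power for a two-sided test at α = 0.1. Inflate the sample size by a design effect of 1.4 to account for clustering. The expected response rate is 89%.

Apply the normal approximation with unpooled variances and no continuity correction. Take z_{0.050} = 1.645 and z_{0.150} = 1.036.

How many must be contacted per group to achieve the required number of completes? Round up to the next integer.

n = (z_{α/2} + z_β)² · [p₁(1−p₁) + p₂(1−p₂)] / (p₁ − p₂)²
  = (1.645 + 1.036)² · (0.52·0.48 + 0.33·0.67) / (0.19)²
  = (2.681)² · (0.2496 + 0.2211) / 0.0361
  = 7.1878 · 0.4707 / 0.0361
  = 93.72
Design effect: 1.4 × 93.72 = 131.21.
Adjust for 89% response: 131.21 / 0.89 = 147.42.
Round up → n = 148 per group.

n = 148 per group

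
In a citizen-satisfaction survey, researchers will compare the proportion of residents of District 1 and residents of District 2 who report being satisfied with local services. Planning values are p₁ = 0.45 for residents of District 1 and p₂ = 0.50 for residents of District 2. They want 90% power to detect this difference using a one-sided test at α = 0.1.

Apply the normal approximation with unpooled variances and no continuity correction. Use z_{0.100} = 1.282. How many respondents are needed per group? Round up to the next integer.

n = (z_α + z_β)² · [p₁(1−p₁) + p₂(1−p₂)] / (p₁ − p₂)²
  = (1.282 + 1.282)² · (0.45·0.55 + 0.50·0.50) / (-0.05)²
  = (2.564)² · (0.2475 + 0.2500) / 0.0025
  = 6.5741 · 0.4975 / 0.0025
  = 1308.25
Round up → n = 1309 per group.

n = 1309 per group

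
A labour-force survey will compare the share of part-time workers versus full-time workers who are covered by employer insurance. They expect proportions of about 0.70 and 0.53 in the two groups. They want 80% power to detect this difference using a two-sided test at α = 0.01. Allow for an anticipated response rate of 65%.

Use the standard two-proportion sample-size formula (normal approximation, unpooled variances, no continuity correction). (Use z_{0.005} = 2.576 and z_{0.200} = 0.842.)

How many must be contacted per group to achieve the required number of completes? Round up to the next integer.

n = (z_{α/2} + z_β)² · [p₁(1−p₁) + p₂(1−p₂)] / (p₁ − p₂)²
  = (2.576 + 0.842)² · (0.70·0.30 + 0.53·0.47) / (0.17)²
  = (3.418)² · (0.2100 + 0.2491) / 0.0289
  = 11.6827 · 0.4591 / 0.0289
  = 185.59
Adjust for 65% response: 185.59 / 0.65 = 285.52.
Round up → n = 286 per group.

n = 286 per group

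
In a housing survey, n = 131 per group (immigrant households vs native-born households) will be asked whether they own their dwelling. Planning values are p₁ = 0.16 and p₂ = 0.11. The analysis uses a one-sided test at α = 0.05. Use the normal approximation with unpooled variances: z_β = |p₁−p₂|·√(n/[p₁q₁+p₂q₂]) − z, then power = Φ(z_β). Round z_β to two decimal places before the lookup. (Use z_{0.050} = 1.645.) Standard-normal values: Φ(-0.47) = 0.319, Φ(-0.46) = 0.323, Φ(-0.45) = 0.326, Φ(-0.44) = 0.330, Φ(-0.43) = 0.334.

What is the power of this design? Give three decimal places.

z_β = |p₁−p₂|·√(n/[p₁q₁+p₂q₂]) − z_α
    = 0.05 · √(131/0.2323) − 1.645
    = 0.05 · 23.7471 − 1.645
    = 1.1874 − 1.645 = -0.4576 → -0.46
Power = Φ(-0.46) = 0.323.

Power ≈ 0.323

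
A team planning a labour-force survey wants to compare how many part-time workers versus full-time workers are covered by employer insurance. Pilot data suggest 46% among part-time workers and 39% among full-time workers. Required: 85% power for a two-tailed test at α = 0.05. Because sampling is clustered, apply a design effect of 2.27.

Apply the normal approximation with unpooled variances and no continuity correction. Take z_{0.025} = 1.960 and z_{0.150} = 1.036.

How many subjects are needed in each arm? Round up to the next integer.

n = 2023 per group

n = (z_{α/2} + z_β)² · [p₁(1−p₁) + p₂(1−p₂)] / (p₁ − p₂)²
  = (1.960 + 1.036)² · (0.46·0.54 + 0.39·0.61) / (0.07)²
  = (2.996)² · (0.2484 + 0.2379) / 0.0049
  = 8.9760 · 0.4863 / 0.0049
  = 890.82
Design effect: 2.27 × 890.82 = 2022.17.
Round up → n = 2023 per group.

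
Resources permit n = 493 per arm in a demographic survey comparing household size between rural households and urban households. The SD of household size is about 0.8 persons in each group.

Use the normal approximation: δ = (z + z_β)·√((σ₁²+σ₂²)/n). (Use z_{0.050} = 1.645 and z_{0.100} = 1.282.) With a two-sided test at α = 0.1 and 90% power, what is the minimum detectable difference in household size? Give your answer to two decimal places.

Minimum detectable difference ≈ 0.15 persons

δ = (z_{α/2} + z_β) · √((σ₁²+σ₂²)/n)
  = (1.645 + 1.282) · √(1.28/493)
  = 2.927 · √0.0026
  = 2.927 · 0.0510
  = 0.1491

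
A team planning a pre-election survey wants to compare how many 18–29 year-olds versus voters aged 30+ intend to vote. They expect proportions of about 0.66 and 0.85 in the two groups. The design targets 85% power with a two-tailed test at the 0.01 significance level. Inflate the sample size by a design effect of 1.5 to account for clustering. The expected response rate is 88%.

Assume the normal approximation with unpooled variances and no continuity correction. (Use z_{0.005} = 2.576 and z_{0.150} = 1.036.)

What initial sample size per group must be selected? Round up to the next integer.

n = 217 per group

n = (z_{α/2} + z_β)² · [p₁(1−p₁) + p₂(1−p₂)] / (p₁ − p₂)²
  = (2.576 + 1.036)² · (0.66·0.34 + 0.85·0.15) / (-0.19)²
  = (3.612)² · (0.2244 + 0.1275) / 0.0361
  = 13.0465 · 0.3519 / 0.0361
  = 127.18
Design effect: 1.5 × 127.18 = 190.77.
Adjust for 88% response: 190.77 / 0.88 = 216.78.
Round up → n = 217 per group.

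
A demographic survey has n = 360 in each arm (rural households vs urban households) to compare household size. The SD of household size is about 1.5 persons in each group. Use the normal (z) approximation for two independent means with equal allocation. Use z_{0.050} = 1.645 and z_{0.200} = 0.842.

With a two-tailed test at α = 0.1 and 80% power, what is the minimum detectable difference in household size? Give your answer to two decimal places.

δ = (z_{α/2} + z_β) · √((σ₁²+σ₂²)/n)
  = (1.645 + 0.842) · √(4.5/360)
  = 2.487 · √0.0125
  = 2.487 · 0.1118
  = 0.2781

Minimum detectable difference ≈ 0.28 persons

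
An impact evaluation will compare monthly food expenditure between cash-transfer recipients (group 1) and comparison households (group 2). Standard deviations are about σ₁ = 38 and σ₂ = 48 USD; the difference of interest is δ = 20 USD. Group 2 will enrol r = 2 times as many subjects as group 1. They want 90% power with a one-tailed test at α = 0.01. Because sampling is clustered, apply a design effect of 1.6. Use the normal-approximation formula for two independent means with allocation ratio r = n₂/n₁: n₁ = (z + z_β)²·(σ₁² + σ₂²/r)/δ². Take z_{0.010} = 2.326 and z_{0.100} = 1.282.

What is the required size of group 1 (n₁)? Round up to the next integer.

n₁ = (z_α + z_β)² · (σ₁² + σ₂²/r) / δ²
   = (2.326 + 1.282)² · (38² + 48²/2) / 20²
   = 13.0177 · (1444 + 1152) / 400
   = 13.0177 · 2596 / 400
   = 84.48
Design effect: 1.6 × 84.48 = 135.18.
Round up → n₁ = 136; n₂ = r·n₁ = 2 × 136 = 272.

n₁ = 136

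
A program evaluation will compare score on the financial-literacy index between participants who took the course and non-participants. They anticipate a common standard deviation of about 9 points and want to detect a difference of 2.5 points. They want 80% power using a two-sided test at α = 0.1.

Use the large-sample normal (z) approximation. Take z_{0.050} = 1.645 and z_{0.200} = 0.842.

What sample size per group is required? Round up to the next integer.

n = (z_{α/2} + z_β)² · (σ₁² + σ₂²) / δ²
  = (1.645 + 0.842)² · (2·9² = 162) / 2.5²
  = 6.1852 · 162 / 6.25
  = 160.32
Round up → n = 161 per group.

n = 161 per group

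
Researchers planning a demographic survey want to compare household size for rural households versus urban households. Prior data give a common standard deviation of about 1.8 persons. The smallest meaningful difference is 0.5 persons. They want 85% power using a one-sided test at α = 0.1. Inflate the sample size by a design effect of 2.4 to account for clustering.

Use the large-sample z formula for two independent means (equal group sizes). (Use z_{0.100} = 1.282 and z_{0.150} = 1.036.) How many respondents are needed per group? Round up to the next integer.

n = 335 per group

n = (z_α + z_β)² · (σ₁² + σ₂²) / δ²
  = (1.282 + 1.036)² · (2·1.8² = 6.48) / 0.5²
  = 5.3731 · 6.48 / 0.25
  = 139.27
Design effect: 2.4 × 139.27 = 334.25.
Round up → n = 335 per group.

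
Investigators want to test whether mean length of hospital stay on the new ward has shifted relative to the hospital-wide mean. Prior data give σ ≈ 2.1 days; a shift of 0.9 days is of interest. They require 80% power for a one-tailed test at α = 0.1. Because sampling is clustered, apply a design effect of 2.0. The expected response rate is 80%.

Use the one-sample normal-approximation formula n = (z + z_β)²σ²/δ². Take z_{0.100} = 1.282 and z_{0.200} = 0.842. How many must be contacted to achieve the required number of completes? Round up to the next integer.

n = 62

n = (z_α + z_β)² · σ² / δ²
  = (1.282 + 0.842)² · 2.1² / 0.9²
  = 4.5114 · 4.41 / 0.81
  = 24.56
Design effect: 2.0 × 24.56 = 49.12.
Adjust for 80% response: 49.12 / 0.80 = 61.40.
Round up → n = 62.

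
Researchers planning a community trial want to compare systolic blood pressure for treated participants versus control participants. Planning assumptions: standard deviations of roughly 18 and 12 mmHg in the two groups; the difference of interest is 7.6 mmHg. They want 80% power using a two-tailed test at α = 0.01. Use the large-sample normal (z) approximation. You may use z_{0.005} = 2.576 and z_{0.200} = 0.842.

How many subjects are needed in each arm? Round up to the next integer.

n = 95 per group

n = (z_{α/2} + z_β)² · (σ₁² + σ₂²) / δ²
  = (2.576 + 0.842)² · (18² + 12² = 468) / 7.6²
  = 11.6827 · 468 / 57.76
  = 94.66
Round up → n = 95 per group.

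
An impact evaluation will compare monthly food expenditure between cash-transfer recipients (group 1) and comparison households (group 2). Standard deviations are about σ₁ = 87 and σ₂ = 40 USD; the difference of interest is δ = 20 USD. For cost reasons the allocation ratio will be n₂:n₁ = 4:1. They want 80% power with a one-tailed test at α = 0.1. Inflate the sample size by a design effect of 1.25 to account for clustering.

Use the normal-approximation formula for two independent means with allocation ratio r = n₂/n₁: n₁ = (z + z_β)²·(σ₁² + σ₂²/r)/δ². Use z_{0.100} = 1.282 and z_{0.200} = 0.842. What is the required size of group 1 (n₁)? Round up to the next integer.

n₁ = (z_α + z_β)² · (σ₁² + σ₂²/r) / δ²
   = (1.282 + 0.842)² · (87² + 40²/4) / 20²
   = 4.5114 · (7569 + 400) / 400
   = 4.5114 · 7969 / 400
   = 89.88
Design effect: 1.25 × 89.88 = 112.35.
Round up → n₁ = 113; n₂ = r·n₁ = 4 × 113 = 452.

n₁ = 113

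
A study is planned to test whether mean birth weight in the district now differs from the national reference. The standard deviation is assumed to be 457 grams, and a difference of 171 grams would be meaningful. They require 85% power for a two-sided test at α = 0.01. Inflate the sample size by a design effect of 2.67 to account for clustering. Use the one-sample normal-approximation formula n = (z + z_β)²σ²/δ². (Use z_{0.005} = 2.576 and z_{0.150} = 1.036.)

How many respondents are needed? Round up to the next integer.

n = 249

n = (z_{α/2} + z_β)² · σ² / δ²
  = (2.576 + 1.036)² · 457² / 171²
  = 13.0465 · 208849 / 29241
  = 93.18
Design effect: 2.67 × 93.18 = 248.80.
Round up → n = 249.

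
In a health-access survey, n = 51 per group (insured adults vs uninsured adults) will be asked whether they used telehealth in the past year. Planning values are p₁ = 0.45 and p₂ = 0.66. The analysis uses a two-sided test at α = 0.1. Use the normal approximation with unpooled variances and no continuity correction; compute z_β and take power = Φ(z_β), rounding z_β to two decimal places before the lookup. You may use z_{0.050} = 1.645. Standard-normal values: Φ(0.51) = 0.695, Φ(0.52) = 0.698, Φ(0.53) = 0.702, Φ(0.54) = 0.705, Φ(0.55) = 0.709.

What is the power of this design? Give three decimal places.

Power ≈ 0.705

z_β = |p₁−p₂|·√(n/[p₁q₁+p₂q₂]) − z_{α/2}
    = 0.21 · √(51/0.4719) − 1.645
    = 0.21 · 10.3959 − 1.645
    = 2.1831 − 1.645 = 0.5381 → 0.54
Power = Φ(0.54) = 0.705.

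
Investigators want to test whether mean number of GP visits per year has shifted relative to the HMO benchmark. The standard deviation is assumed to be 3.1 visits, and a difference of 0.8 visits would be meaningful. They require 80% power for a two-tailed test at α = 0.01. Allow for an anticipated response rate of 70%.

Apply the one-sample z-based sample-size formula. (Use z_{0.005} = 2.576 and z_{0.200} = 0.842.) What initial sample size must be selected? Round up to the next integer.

n = (z_{α/2} + z_β)² · σ² / δ²
  = (2.576 + 0.842)² · 3.1² / 0.8²
  = 11.6827 · 9.61 / 0.64
  = 175.42
Adjust for 70% response: 175.42 / 0.70 = 250.60.
Round up → n = 251.

n = 251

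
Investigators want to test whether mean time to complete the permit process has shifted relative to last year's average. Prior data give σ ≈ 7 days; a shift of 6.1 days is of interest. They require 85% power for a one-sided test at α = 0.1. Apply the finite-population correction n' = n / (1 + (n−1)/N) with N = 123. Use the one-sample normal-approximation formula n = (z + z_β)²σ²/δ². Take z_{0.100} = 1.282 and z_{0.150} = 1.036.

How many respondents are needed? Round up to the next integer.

n = (z_α + z_β)² · σ² / δ²
  = (1.282 + 1.036)² · 7² / 6.1²
  = 5.3731 · 49 / 37.21
  = 7.08
Finite-population correction (N = 123): 7.08 / (1 + (7.08 − 1)/123) = 6.74.
Round up → n = 7.

n = 7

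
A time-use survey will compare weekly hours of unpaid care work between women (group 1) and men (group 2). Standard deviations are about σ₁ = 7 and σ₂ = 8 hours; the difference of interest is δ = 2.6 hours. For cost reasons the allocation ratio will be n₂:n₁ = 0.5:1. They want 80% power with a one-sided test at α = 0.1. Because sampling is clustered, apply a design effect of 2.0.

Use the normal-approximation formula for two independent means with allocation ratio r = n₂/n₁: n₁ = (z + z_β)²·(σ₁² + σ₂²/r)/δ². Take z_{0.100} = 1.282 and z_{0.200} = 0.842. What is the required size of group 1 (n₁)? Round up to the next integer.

n₁ = 237

n₁ = (z_α + z_β)² · (σ₁² + σ₂²/r) / δ²
   = (1.282 + 0.842)² · (7² + 8²/0.5) / 2.6²
   = 4.5114 · (49 + 128) / 6.76
   = 4.5114 · 177 / 6.76
   = 118.12
Design effect: 2.0 × 118.12 = 236.25.
Round up → n₁ = 237; n₂ = r·n₁ = 0.5 × 237 = 119.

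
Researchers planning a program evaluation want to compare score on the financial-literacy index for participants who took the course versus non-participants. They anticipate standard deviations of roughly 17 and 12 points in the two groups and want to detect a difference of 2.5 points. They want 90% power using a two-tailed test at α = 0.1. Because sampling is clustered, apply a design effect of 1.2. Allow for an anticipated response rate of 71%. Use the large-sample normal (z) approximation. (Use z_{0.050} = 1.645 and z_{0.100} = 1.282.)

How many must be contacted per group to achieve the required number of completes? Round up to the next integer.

n = 1004 per group

n = (z_{α/2} + z_β)² · (σ₁² + σ₂²) / δ²
  = (1.645 + 1.282)² · (17² + 12² = 433) / 2.5²
  = 8.5673 · 433 / 6.25
  = 593.54
Design effect: 1.2 × 593.54 = 712.25.
Adjust for 71% response: 712.25 / 0.71 = 1003.17.
Round up → n = 1004 per group.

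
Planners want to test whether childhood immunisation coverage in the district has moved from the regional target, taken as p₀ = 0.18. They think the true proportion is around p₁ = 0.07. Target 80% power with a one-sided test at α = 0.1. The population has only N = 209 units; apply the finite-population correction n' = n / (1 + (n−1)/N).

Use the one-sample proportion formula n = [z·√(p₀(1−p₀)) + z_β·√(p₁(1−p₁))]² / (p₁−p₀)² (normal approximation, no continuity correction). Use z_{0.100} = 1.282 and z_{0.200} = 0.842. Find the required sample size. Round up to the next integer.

n = [z_α·√(p₀q₀) + z_β·√(p₁q₁)]² / (p₁ − p₀)²
  = [1.282·√(0.18·0.82) + 0.842·√(0.07·0.93)]² / (-0.11)²
  = [1.282·0.3842 + 0.842·0.2551]² / 0.0121
  = [0.7074]² / 0.0121
  = 41.35
Finite-population correction (N = 209): 41.35 / (1 + (41.35 − 1)/209) = 34.66.
Round up → n = 35.

n = 35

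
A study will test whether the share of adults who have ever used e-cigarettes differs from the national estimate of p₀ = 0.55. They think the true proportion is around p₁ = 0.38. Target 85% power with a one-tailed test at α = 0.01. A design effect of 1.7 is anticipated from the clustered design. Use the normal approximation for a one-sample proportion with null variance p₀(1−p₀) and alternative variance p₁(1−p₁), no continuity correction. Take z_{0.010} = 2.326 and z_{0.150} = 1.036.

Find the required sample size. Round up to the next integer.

n = [z_α·√(p₀q₀) + z_β·√(p₁q₁)]² / (p₁ − p₀)²
  = [2.326·√(0.55·0.45) + 1.036·√(0.38·0.62)]² / (-0.17)²
  = [2.326·0.4975 + 1.036·0.4854]² / 0.0289
  = [1.6600]² / 0.0289
  = 95.35
Design effect: 1.7 × 95.35 = 162.10.
Round up → n = 163.

n = 163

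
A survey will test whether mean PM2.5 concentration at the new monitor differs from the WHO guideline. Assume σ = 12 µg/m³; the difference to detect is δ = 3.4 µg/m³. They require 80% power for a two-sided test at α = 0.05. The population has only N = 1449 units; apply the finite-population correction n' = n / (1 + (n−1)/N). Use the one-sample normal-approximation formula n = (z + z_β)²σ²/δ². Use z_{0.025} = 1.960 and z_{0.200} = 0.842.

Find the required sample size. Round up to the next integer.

n = (z_{α/2} + z_β)² · σ² / δ²
  = (1.960 + 0.842)² · 12² / 3.4²
  = 7.8512 · 144 / 11.56
  = 97.80
Finite-population correction (N = 1449): 97.80 / (1 + (97.80 − 1)/1449) = 91.68.
Round up → n = 92.

n = 92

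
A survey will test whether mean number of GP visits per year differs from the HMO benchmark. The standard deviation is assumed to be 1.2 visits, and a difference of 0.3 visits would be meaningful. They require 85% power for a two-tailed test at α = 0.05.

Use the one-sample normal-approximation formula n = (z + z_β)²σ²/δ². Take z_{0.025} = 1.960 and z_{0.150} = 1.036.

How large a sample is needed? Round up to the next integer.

n = 144

n = (z_{α/2} + z_β)² · σ² / δ²
  = (1.960 + 1.036)² · 1.2² / 0.3²
  = 8.9760 · 1.44 / 0.09
  = 143.62
Round up → n = 144.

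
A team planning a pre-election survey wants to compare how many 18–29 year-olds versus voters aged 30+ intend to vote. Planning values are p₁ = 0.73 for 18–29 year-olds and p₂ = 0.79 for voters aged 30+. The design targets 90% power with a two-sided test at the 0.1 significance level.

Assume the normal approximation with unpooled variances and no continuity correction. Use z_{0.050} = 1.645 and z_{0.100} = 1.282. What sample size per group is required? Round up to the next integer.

n = 864 per group

n = (z_{α/2} + z_β)² · [p₁(1−p₁) + p₂(1−p₂)] / (p₁ − p₂)²
  = (1.645 + 1.282)² · (0.73·0.27 + 0.79·0.21) / (-0.06)²
  = (2.927)² · (0.1971 + 0.1659) / 0.0036
  = 8.5673 · 0.3630 / 0.0036
  = 863.87
Round up → n = 864 per group.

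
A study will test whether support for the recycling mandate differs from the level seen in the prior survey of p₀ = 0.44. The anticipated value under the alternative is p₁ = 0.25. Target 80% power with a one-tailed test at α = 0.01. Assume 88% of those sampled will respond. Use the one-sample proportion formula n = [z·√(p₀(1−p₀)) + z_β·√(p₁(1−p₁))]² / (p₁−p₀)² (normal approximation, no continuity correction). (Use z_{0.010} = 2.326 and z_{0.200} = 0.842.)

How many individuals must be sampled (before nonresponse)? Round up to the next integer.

n = 73

n = [z_α·√(p₀q₀) + z_β·√(p₁q₁)]² / (p₁ − p₀)²
  = [2.326·√(0.44·0.56) + 0.842·√(0.25·0.75)]² / (-0.19)²
  = [2.326·0.4964 + 0.842·0.4330]² / 0.0361
  = [1.5192]² / 0.0361
  = 63.93
Adjust for 88% response: 63.93 / 0.88 = 72.65.
Round up → n = 73.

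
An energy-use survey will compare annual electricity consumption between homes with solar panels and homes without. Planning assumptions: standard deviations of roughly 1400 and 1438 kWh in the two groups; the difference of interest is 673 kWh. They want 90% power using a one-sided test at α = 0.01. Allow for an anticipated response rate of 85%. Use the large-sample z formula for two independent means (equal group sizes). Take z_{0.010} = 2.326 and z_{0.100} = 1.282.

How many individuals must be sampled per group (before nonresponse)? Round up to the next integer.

n = 137 per group

n = (z_α + z_β)² · (σ₁² + σ₂²) / δ²
  = (2.326 + 1.282)² · (1400² + 1438² = 4027844) / 673²
  = 13.0177 · 4027844 / 452929
  = 115.76
Adjust for 85% response: 115.76 / 0.85 = 136.19.
Round up → n = 137 per group.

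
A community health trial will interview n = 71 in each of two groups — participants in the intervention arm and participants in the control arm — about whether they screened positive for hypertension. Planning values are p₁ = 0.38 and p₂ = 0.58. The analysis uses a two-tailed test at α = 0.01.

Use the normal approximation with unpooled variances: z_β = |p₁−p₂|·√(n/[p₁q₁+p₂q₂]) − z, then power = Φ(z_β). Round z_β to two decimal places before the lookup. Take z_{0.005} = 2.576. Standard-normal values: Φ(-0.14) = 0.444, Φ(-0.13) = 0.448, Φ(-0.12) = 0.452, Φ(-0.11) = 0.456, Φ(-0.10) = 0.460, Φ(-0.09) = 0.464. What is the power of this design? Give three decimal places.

z_β = |p₁−p₂|·√(n/[p₁q₁+p₂q₂]) − z_{α/2}
    = 0.20 · √(71/0.4792) − 2.576
    = 0.20 · 12.1722 − 2.576
    = 2.4344 − 2.576 = -0.1416 → -0.14
Power = Φ(-0.14) = 0.444.

Power ≈ 0.444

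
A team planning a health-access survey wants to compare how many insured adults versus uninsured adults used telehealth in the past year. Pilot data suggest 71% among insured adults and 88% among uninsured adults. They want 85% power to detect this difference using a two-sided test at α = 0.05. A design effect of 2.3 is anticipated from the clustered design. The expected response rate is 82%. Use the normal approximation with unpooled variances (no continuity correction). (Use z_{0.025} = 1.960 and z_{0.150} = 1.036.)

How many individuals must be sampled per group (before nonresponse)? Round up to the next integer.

n = (z_{α/2} + z_β)² · [p₁(1−p₁) + p₂(1−p₂)] / (p₁ − p₂)²
  = (1.960 + 1.036)² · (0.71·0.29 + 0.88·0.12) / (-0.17)²
  = (2.996)² · (0.2059 + 0.1056) / 0.0289
  = 8.9760 · 0.3115 / 0.0289
  = 96.75
Design effect: 2.3 × 96.75 = 222.52.
Adjust for 82% response: 222.52 / 0.82 = 271.37.
Round up → n = 272 per group.

n = 272 per group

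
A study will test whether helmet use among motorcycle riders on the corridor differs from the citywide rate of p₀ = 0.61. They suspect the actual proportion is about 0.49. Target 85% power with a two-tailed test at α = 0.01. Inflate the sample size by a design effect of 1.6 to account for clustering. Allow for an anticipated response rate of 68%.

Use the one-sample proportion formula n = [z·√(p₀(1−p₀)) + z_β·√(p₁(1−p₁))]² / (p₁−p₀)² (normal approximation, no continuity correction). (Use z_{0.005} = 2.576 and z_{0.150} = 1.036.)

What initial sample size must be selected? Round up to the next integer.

n = [z_{α/2}·√(p₀q₀) + z_β·√(p₁q₁)]² / (p₁ − p₀)²
  = [2.576·√(0.61·0.39) + 1.036·√(0.49·0.51)]² / (-0.12)²
  = [2.576·0.4877 + 1.036·0.4999]² / 0.0144
  = [1.7743]² / 0.0144
  = 218.63
Design effect: 1.6 × 218.63 = 349.81.
Adjust for 68% response: 349.81 / 0.68 = 514.43.
Round up → n = 515.

n = 515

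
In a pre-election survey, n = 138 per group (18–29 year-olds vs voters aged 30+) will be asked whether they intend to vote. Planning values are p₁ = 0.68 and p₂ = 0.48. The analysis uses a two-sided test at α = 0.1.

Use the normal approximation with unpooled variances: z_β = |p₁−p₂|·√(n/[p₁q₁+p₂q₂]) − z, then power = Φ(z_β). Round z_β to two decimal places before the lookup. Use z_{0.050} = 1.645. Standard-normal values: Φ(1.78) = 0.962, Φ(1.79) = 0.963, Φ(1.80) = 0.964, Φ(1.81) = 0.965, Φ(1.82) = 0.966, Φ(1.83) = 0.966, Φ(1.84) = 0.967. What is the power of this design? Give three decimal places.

z_β = |p₁−p₂|·√(n/[p₁q₁+p₂q₂]) − z_{α/2}
    = 0.20 · √(138/0.4672) − 1.645
    = 0.20 · 17.1865 − 1.645
    = 3.4373 − 1.645 = 1.7923 → 1.79
Power = Φ(1.79) = 0.963.

Power ≈ 0.963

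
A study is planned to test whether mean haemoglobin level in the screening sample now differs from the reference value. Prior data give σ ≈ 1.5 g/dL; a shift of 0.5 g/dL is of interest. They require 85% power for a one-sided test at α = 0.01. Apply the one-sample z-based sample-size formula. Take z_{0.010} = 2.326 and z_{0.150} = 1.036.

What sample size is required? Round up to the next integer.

n = 102

n = (z_α + z_β)² · σ² / δ²
  = (2.326 + 1.036)² · 1.5² / 0.5²
  = 11.3030 · 2.25 / 0.25
  = 101.73
Round up → n = 102.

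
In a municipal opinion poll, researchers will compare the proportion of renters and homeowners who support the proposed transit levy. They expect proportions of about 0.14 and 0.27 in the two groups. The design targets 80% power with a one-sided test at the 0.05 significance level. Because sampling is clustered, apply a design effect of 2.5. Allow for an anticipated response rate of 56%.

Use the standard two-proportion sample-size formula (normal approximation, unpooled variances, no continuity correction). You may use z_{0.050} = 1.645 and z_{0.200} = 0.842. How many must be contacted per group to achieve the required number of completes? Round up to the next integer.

n = 519 per group

n = (z_α + z_β)² · [p₁(1−p₁) + p₂(1−p₂)] / (p₁ − p₂)²
  = (1.645 + 0.842)² · (0.14·0.86 + 0.27·0.73) / (-0.13)²
  = (2.487)² · (0.1204 + 0.1971) / 0.0169
  = 6.1852 · 0.3175 / 0.0169
  = 116.20
Design effect: 2.5 × 116.20 = 290.50.
Adjust for 56% response: 290.50 / 0.56 = 518.75.
Round up → n = 519 per group.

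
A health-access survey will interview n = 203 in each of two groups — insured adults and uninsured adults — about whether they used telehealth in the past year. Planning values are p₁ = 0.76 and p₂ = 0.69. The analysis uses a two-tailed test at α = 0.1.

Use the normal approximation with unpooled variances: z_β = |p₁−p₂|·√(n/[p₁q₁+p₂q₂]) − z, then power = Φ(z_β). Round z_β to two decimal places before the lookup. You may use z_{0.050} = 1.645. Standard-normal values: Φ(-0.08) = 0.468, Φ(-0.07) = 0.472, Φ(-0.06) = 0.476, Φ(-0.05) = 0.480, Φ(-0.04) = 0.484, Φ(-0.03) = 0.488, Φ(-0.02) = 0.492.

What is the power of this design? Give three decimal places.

Power ≈ 0.476

z_β = |p₁−p₂|·√(n/[p₁q₁+p₂q₂]) − z_{α/2}
    = 0.07 · √(203/0.3963) − 1.645
    = 0.07 · 22.6327 − 1.645
    = 1.5843 − 1.645 = -0.0607 → -0.06
Power = Φ(-0.06) = 0.476.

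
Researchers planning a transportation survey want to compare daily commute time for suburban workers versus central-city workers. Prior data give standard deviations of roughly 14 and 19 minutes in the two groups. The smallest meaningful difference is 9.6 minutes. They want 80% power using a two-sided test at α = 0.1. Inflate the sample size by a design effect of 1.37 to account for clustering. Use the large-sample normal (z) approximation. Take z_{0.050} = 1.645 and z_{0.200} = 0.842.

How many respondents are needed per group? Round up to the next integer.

n = 52 per group

n = (z_{α/2} + z_β)² · (σ₁² + σ₂²) / δ²
  = (1.645 + 0.842)² · (14² + 19² = 557) / 9.6²
  = 6.1852 · 557 / 92.16
  = 37.38
Design effect: 1.37 × 37.38 = 51.21.
Round up → n = 52 per group.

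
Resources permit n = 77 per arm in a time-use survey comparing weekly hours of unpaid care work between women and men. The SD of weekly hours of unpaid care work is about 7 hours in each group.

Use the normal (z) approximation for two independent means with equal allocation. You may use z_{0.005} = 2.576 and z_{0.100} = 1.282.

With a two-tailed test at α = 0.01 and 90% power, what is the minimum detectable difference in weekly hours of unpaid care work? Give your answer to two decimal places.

δ = (z_{α/2} + z_β) · √((σ₁²+σ₂²)/n)
  = (2.576 + 1.282) · √(98/77)
  = 3.858 · √1.2727
  = 3.858 · 1.1282
  = 4.3524

Minimum detectable difference ≈ 4.35 hours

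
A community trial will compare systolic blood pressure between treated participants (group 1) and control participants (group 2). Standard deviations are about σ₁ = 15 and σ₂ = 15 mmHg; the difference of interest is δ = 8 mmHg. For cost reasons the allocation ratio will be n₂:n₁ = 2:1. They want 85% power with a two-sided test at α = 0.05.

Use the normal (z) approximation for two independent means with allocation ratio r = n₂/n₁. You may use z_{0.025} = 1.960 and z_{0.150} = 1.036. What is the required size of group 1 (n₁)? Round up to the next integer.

n₁ = 48

n₁ = (z_{α/2} + z_β)² · (σ₁² + σ₂²/r) / δ²
   = (1.960 + 1.036)² · (15² + 15²/2) / 8²
   = 8.9760 · (225 + 112.5) / 64
   = 8.9760 · 337.5 / 64
   = 47.33
Round up → n₁ = 48; n₂ = r·n₁ = 2 × 48 = 96.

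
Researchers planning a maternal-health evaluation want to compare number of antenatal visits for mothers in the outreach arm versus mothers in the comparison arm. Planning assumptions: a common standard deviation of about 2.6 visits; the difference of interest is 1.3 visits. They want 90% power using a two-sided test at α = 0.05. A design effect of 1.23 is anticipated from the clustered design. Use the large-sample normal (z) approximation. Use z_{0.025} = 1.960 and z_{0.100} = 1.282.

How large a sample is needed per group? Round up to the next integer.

n = (z_{α/2} + z_β)² · (σ₁² + σ₂²) / δ²
  = (1.960 + 1.282)² · (2·2.6² = 13.52) / 1.3²
  = 10.5106 · 13.52 / 1.69
  = 84.08
Design effect: 1.23 × 84.08 = 103.42.
Round up → n = 104 per group.

n = 104 per group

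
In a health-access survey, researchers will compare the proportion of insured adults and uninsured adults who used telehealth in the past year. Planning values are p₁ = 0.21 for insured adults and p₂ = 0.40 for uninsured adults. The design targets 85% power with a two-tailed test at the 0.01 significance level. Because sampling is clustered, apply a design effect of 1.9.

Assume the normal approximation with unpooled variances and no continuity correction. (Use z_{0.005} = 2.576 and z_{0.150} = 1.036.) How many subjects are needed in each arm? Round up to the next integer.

n = (z_{α/2} + z_β)² · [p₁(1−p₁) + p₂(1−p₂)] / (p₁ − p₂)²
  = (2.576 + 1.036)² · (0.21·0.79 + 0.40·0.60) / (-0.19)²
  = (3.612)² · (0.1659 + 0.2400) / 0.0361
  = 13.0465 · 0.4059 / 0.0361
  = 146.69
Design effect: 1.9 × 146.69 = 278.72.
Round up → n = 279 per group.

n = 279 per group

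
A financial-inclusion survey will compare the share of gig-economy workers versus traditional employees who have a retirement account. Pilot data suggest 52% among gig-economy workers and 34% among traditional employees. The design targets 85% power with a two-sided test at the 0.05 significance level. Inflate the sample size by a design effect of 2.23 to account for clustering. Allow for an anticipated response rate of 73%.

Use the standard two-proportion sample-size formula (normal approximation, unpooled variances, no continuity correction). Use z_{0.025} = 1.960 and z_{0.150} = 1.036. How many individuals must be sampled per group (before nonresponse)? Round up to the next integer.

n = (z_{α/2} + z_β)² · [p₁(1−p₁) + p₂(1−p₂)] / (p₁ − p₂)²
  = (1.960 + 1.036)² · (0.52·0.48 + 0.34·0.66) / (0.18)²
  = (2.996)² · (0.2496 + 0.2244) / 0.0324
  = 8.9760 · 0.4740 / 0.0324
  = 131.32
Design effect: 2.23 × 131.32 = 292.83.
Adjust for 73% response: 292.83 / 0.73 = 401.14.
Round up → n = 402 per group.

n = 402 per group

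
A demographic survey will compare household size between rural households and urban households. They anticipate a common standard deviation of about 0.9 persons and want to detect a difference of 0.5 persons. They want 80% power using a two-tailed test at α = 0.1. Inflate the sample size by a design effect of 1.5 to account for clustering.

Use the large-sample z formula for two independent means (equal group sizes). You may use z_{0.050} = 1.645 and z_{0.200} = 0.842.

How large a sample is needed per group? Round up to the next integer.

n = 61 per group

n = (z_{α/2} + z_β)² · (σ₁² + σ₂²) / δ²
  = (1.645 + 0.842)² · (2·0.9² = 1.62) / 0.5²
  = 6.1852 · 1.62 / 0.25
  = 40.08
Design effect: 1.5 × 40.08 = 60.12.
Round up → n = 61 per group.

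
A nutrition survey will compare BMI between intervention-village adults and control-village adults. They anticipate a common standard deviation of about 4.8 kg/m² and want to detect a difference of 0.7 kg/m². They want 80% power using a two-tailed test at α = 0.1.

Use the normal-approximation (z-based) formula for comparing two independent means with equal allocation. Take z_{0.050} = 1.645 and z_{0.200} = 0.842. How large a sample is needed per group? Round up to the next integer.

n = 582 per group

n = (z_{α/2} + z_β)² · (σ₁² + σ₂²) / δ²
  = (1.645 + 0.842)² · (2·4.8² = 46.08) / 0.7²
  = 6.1852 · 46.08 / 0.49
  = 581.66
Round up → n = 582 per group.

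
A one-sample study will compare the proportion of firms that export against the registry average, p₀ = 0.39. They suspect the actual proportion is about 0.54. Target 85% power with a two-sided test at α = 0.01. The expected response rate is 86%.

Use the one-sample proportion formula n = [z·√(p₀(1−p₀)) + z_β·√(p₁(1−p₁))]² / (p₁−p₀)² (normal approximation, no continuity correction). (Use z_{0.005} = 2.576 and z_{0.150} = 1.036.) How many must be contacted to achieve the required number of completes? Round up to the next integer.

n = [z_{α/2}·√(p₀q₀) + z_β·√(p₁q₁)]² / (p₁ − p₀)²
  = [2.576·√(0.39·0.61) + 1.036·√(0.54·0.46)]² / (0.15)²
  = [2.576·0.4877 + 1.036·0.4984]² / 0.0225
  = [1.7728]² / 0.0225
  = 139.68
Adjust for 86% response: 139.68 / 0.86 = 162.42.
Round up → n = 163.

n = 163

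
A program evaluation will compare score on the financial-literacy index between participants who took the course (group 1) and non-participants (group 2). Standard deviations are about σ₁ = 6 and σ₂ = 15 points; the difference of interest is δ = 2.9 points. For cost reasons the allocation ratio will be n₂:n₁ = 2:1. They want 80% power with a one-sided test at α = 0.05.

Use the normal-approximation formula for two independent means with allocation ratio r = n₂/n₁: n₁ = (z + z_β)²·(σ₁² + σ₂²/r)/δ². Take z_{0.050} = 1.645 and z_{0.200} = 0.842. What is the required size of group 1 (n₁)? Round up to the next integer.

n₁ = (z_α + z_β)² · (σ₁² + σ₂²/r) / δ²
   = (1.645 + 0.842)² · (6² + 15²/2) / 2.9²
   = 6.1852 · (36 + 112.5) / 8.41
   = 6.1852 · 148.5 / 8.41
   = 109.21
Round up → n₁ = 110; n₂ = r·n₁ = 2 × 110 = 220.

n₁ = 110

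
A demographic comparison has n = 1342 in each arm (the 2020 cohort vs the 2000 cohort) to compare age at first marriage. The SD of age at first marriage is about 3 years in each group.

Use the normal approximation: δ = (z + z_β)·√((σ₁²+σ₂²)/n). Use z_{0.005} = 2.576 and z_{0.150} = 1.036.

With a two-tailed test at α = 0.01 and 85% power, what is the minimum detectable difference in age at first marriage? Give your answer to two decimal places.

δ = (z_{α/2} + z_β) · √((σ₁²+σ₂²)/n)
  = (2.576 + 1.036) · √(18/1342)
  = 3.612 · √0.01341
  = 3.612 · 0.1158
  = 0.4183

Minimum detectable difference ≈ 0.42 years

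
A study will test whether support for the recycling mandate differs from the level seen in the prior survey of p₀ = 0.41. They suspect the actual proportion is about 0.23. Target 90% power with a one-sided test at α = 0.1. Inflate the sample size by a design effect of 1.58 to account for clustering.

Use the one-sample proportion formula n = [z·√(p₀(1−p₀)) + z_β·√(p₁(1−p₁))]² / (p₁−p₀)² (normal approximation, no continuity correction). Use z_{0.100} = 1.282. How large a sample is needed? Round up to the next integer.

n = 67

n = [z_α·√(p₀q₀) + z_β·√(p₁q₁)]² / (p₁ − p₀)²
  = [1.282·√(0.41·0.59) + 1.282·√(0.23·0.77)]² / (-0.18)²
  = [1.282·0.4918 + 1.282·0.4208]² / 0.0324
  = [1.1700]² / 0.0324
  = 42.25
Design effect: 1.58 × 42.25 = 66.76.
Round up → n = 67.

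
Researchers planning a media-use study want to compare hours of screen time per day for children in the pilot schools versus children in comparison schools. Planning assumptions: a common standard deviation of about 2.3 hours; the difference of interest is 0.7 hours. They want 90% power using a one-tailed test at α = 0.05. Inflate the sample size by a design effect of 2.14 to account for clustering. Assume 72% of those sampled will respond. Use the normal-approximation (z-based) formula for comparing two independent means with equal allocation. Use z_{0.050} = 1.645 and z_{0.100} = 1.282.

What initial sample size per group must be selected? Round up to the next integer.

n = 550 per group

n = (z_α + z_β)² · (σ₁² + σ₂²) / δ²
  = (1.645 + 1.282)² · (2·2.3² = 10.58) / 0.7²
  = 8.5673 · 10.58 / 0.49
  = 184.98
Design effect: 2.14 × 184.98 = 395.87.
Adjust for 72% response: 395.87 / 0.72 = 549.81.
Round up → n = 550 per group.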